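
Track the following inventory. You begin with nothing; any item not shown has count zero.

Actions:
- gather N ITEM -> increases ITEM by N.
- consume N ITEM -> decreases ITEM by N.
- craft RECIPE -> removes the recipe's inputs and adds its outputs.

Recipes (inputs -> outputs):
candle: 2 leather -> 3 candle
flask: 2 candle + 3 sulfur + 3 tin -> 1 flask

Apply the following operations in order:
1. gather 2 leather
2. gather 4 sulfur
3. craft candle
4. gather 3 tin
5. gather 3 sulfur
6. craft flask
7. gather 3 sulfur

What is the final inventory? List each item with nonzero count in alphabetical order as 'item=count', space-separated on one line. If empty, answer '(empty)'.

After 1 (gather 2 leather): leather=2
After 2 (gather 4 sulfur): leather=2 sulfur=4
After 3 (craft candle): candle=3 sulfur=4
After 4 (gather 3 tin): candle=3 sulfur=4 tin=3
After 5 (gather 3 sulfur): candle=3 sulfur=7 tin=3
After 6 (craft flask): candle=1 flask=1 sulfur=4
After 7 (gather 3 sulfur): candle=1 flask=1 sulfur=7

Answer: candle=1 flask=1 sulfur=7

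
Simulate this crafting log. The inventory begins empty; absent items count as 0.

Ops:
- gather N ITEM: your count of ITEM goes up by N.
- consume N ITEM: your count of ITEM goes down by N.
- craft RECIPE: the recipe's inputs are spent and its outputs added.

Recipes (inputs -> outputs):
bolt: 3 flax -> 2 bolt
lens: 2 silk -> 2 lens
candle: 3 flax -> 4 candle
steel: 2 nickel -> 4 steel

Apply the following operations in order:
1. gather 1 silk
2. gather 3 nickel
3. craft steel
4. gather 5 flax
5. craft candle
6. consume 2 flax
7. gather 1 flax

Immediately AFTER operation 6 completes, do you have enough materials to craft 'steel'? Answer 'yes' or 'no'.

After 1 (gather 1 silk): silk=1
After 2 (gather 3 nickel): nickel=3 silk=1
After 3 (craft steel): nickel=1 silk=1 steel=4
After 4 (gather 5 flax): flax=5 nickel=1 silk=1 steel=4
After 5 (craft candle): candle=4 flax=2 nickel=1 silk=1 steel=4
After 6 (consume 2 flax): candle=4 nickel=1 silk=1 steel=4

Answer: no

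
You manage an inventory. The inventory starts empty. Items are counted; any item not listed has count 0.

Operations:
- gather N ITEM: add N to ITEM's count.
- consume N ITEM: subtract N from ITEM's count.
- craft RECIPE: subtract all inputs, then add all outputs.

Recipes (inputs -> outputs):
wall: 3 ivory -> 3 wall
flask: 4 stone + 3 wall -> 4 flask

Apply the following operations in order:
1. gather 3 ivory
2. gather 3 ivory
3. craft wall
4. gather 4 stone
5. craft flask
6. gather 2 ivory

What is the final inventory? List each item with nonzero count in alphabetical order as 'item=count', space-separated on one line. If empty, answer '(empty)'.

After 1 (gather 3 ivory): ivory=3
After 2 (gather 3 ivory): ivory=6
After 3 (craft wall): ivory=3 wall=3
After 4 (gather 4 stone): ivory=3 stone=4 wall=3
After 5 (craft flask): flask=4 ivory=3
After 6 (gather 2 ivory): flask=4 ivory=5

Answer: flask=4 ivory=5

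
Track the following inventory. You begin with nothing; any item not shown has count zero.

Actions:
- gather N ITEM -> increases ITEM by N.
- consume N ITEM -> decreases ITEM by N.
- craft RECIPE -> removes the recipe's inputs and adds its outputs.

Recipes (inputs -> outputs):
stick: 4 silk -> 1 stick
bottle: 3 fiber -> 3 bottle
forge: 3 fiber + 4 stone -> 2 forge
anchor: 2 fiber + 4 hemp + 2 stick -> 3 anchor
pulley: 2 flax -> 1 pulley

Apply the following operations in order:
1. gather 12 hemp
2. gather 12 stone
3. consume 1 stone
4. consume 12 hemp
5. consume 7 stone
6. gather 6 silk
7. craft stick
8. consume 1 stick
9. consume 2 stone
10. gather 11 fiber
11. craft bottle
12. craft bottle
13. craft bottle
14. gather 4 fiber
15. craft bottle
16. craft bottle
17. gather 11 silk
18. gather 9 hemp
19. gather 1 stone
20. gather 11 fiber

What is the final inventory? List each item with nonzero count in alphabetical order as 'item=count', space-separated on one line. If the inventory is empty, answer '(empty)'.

After 1 (gather 12 hemp): hemp=12
After 2 (gather 12 stone): hemp=12 stone=12
After 3 (consume 1 stone): hemp=12 stone=11
After 4 (consume 12 hemp): stone=11
After 5 (consume 7 stone): stone=4
After 6 (gather 6 silk): silk=6 stone=4
After 7 (craft stick): silk=2 stick=1 stone=4
After 8 (consume 1 stick): silk=2 stone=4
After 9 (consume 2 stone): silk=2 stone=2
After 10 (gather 11 fiber): fiber=11 silk=2 stone=2
After 11 (craft bottle): bottle=3 fiber=8 silk=2 stone=2
After 12 (craft bottle): bottle=6 fiber=5 silk=2 stone=2
After 13 (craft bottle): bottle=9 fiber=2 silk=2 stone=2
After 14 (gather 4 fiber): bottle=9 fiber=6 silk=2 stone=2
After 15 (craft bottle): bottle=12 fiber=3 silk=2 stone=2
After 16 (craft bottle): bottle=15 silk=2 stone=2
After 17 (gather 11 silk): bottle=15 silk=13 stone=2
After 18 (gather 9 hemp): bottle=15 hemp=9 silk=13 stone=2
After 19 (gather 1 stone): bottle=15 hemp=9 silk=13 stone=3
After 20 (gather 11 fiber): bottle=15 fiber=11 hemp=9 silk=13 stone=3

Answer: bottle=15 fiber=11 hemp=9 silk=13 stone=3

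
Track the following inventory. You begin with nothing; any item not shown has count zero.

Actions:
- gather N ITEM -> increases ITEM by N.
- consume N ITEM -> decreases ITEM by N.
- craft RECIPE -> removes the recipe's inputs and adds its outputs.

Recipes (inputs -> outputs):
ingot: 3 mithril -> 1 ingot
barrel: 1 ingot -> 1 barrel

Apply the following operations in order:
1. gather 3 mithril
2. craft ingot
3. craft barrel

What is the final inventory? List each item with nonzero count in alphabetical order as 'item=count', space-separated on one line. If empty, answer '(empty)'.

Answer: barrel=1

Derivation:
After 1 (gather 3 mithril): mithril=3
After 2 (craft ingot): ingot=1
After 3 (craft barrel): barrel=1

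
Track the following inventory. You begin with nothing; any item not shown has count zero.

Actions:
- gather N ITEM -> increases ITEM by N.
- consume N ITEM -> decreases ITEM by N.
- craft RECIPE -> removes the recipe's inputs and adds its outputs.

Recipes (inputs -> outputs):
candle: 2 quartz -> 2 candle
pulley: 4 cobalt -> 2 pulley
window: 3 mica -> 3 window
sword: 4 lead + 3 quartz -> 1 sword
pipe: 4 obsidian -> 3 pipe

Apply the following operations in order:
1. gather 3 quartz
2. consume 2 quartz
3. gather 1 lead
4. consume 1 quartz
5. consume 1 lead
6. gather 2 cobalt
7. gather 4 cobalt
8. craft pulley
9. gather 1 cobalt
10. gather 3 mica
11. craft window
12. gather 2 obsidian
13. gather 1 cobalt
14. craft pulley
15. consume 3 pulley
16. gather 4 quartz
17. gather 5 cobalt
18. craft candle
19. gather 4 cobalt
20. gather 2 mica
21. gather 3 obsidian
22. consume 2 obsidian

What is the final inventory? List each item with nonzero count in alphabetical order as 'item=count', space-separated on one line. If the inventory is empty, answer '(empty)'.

Answer: candle=2 cobalt=9 mica=2 obsidian=3 pulley=1 quartz=2 window=3

Derivation:
After 1 (gather 3 quartz): quartz=3
After 2 (consume 2 quartz): quartz=1
After 3 (gather 1 lead): lead=1 quartz=1
After 4 (consume 1 quartz): lead=1
After 5 (consume 1 lead): (empty)
After 6 (gather 2 cobalt): cobalt=2
After 7 (gather 4 cobalt): cobalt=6
After 8 (craft pulley): cobalt=2 pulley=2
After 9 (gather 1 cobalt): cobalt=3 pulley=2
After 10 (gather 3 mica): cobalt=3 mica=3 pulley=2
After 11 (craft window): cobalt=3 pulley=2 window=3
After 12 (gather 2 obsidian): cobalt=3 obsidian=2 pulley=2 window=3
After 13 (gather 1 cobalt): cobalt=4 obsidian=2 pulley=2 window=3
After 14 (craft pulley): obsidian=2 pulley=4 window=3
After 15 (consume 3 pulley): obsidian=2 pulley=1 window=3
After 16 (gather 4 quartz): obsidian=2 pulley=1 quartz=4 window=3
After 17 (gather 5 cobalt): cobalt=5 obsidian=2 pulley=1 quartz=4 window=3
After 18 (craft candle): candle=2 cobalt=5 obsidian=2 pulley=1 quartz=2 window=3
After 19 (gather 4 cobalt): candle=2 cobalt=9 obsidian=2 pulley=1 quartz=2 window=3
After 20 (gather 2 mica): candle=2 cobalt=9 mica=2 obsidian=2 pulley=1 quartz=2 window=3
After 21 (gather 3 obsidian): candle=2 cobalt=9 mica=2 obsidian=5 pulley=1 quartz=2 window=3
After 22 (consume 2 obsidian): candle=2 cobalt=9 mica=2 obsidian=3 pulley=1 quartz=2 window=3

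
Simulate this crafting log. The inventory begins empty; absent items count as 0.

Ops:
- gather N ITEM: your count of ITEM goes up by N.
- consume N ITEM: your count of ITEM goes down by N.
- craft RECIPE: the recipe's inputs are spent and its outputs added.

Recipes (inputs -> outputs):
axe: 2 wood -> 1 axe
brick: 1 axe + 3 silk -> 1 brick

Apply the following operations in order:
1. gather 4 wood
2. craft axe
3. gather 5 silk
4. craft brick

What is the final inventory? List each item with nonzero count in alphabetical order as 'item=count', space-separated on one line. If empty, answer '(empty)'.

After 1 (gather 4 wood): wood=4
After 2 (craft axe): axe=1 wood=2
After 3 (gather 5 silk): axe=1 silk=5 wood=2
After 4 (craft brick): brick=1 silk=2 wood=2

Answer: brick=1 silk=2 wood=2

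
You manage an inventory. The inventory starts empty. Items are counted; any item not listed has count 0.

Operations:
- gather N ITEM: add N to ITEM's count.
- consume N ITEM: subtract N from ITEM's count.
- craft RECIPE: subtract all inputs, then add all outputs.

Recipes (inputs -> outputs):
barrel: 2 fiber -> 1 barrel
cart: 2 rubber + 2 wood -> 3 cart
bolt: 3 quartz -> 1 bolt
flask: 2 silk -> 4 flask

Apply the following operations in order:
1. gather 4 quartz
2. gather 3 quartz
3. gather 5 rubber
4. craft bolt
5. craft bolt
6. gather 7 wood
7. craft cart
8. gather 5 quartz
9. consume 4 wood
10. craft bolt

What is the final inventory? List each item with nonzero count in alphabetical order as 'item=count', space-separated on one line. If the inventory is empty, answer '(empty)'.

Answer: bolt=3 cart=3 quartz=3 rubber=3 wood=1

Derivation:
After 1 (gather 4 quartz): quartz=4
After 2 (gather 3 quartz): quartz=7
After 3 (gather 5 rubber): quartz=7 rubber=5
After 4 (craft bolt): bolt=1 quartz=4 rubber=5
After 5 (craft bolt): bolt=2 quartz=1 rubber=5
After 6 (gather 7 wood): bolt=2 quartz=1 rubber=5 wood=7
After 7 (craft cart): bolt=2 cart=3 quartz=1 rubber=3 wood=5
After 8 (gather 5 quartz): bolt=2 cart=3 quartz=6 rubber=3 wood=5
After 9 (consume 4 wood): bolt=2 cart=3 quartz=6 rubber=3 wood=1
After 10 (craft bolt): bolt=3 cart=3 quartz=3 rubber=3 wood=1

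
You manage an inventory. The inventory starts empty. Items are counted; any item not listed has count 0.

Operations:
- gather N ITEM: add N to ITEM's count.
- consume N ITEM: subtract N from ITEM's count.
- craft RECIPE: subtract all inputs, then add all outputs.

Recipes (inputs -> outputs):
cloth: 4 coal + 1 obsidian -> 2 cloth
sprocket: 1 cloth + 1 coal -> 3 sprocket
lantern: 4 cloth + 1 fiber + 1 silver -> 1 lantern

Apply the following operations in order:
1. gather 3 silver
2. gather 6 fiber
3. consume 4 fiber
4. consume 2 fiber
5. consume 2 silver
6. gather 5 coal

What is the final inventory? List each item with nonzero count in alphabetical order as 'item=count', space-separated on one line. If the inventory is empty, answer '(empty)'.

After 1 (gather 3 silver): silver=3
After 2 (gather 6 fiber): fiber=6 silver=3
After 3 (consume 4 fiber): fiber=2 silver=3
After 4 (consume 2 fiber): silver=3
After 5 (consume 2 silver): silver=1
After 6 (gather 5 coal): coal=5 silver=1

Answer: coal=5 silver=1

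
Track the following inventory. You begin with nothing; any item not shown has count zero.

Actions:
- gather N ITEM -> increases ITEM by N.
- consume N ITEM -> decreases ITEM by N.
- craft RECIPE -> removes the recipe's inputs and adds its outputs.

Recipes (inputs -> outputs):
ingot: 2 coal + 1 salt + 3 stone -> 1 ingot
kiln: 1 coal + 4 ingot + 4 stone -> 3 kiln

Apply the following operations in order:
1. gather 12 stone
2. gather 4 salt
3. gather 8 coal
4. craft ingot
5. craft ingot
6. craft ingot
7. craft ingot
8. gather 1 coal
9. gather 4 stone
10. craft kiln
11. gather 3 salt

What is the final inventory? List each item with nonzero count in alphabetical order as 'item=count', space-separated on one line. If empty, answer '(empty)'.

Answer: kiln=3 salt=3

Derivation:
After 1 (gather 12 stone): stone=12
After 2 (gather 4 salt): salt=4 stone=12
After 3 (gather 8 coal): coal=8 salt=4 stone=12
After 4 (craft ingot): coal=6 ingot=1 salt=3 stone=9
After 5 (craft ingot): coal=4 ingot=2 salt=2 stone=6
After 6 (craft ingot): coal=2 ingot=3 salt=1 stone=3
After 7 (craft ingot): ingot=4
After 8 (gather 1 coal): coal=1 ingot=4
After 9 (gather 4 stone): coal=1 ingot=4 stone=4
After 10 (craft kiln): kiln=3
After 11 (gather 3 salt): kiln=3 salt=3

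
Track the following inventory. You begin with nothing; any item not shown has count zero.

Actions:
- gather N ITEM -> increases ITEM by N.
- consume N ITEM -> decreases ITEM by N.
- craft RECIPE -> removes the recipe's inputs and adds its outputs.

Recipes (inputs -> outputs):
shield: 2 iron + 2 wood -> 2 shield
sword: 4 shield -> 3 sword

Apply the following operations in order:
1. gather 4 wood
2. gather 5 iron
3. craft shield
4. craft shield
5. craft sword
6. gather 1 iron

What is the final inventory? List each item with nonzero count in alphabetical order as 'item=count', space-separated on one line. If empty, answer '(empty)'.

Answer: iron=2 sword=3

Derivation:
After 1 (gather 4 wood): wood=4
After 2 (gather 5 iron): iron=5 wood=4
After 3 (craft shield): iron=3 shield=2 wood=2
After 4 (craft shield): iron=1 shield=4
After 5 (craft sword): iron=1 sword=3
After 6 (gather 1 iron): iron=2 sword=3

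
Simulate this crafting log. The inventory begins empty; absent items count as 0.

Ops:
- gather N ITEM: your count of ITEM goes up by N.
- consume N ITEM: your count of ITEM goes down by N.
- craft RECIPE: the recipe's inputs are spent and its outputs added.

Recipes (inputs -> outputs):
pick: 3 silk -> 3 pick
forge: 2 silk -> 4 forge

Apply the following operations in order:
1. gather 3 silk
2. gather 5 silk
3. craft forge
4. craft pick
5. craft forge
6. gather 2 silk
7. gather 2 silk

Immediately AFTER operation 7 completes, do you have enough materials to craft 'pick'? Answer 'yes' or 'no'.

After 1 (gather 3 silk): silk=3
After 2 (gather 5 silk): silk=8
After 3 (craft forge): forge=4 silk=6
After 4 (craft pick): forge=4 pick=3 silk=3
After 5 (craft forge): forge=8 pick=3 silk=1
After 6 (gather 2 silk): forge=8 pick=3 silk=3
After 7 (gather 2 silk): forge=8 pick=3 silk=5

Answer: yes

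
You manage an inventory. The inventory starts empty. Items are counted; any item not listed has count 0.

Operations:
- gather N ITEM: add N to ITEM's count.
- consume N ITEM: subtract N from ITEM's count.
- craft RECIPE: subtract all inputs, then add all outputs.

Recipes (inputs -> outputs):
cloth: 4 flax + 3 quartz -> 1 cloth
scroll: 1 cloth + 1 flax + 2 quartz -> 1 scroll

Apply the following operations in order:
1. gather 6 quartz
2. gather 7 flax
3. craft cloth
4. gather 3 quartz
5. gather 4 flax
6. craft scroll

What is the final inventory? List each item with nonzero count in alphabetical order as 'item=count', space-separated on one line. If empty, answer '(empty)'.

After 1 (gather 6 quartz): quartz=6
After 2 (gather 7 flax): flax=7 quartz=6
After 3 (craft cloth): cloth=1 flax=3 quartz=3
After 4 (gather 3 quartz): cloth=1 flax=3 quartz=6
After 5 (gather 4 flax): cloth=1 flax=7 quartz=6
After 6 (craft scroll): flax=6 quartz=4 scroll=1

Answer: flax=6 quartz=4 scroll=1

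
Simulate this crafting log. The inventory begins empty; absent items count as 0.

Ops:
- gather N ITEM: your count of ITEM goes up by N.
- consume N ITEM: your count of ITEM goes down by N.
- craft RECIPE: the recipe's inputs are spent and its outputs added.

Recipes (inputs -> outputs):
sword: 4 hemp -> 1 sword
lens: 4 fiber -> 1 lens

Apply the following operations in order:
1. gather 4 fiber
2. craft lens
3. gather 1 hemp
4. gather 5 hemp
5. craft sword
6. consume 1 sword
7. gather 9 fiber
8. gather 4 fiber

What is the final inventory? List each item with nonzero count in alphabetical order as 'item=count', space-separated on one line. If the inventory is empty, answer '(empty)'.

Answer: fiber=13 hemp=2 lens=1

Derivation:
After 1 (gather 4 fiber): fiber=4
After 2 (craft lens): lens=1
After 3 (gather 1 hemp): hemp=1 lens=1
After 4 (gather 5 hemp): hemp=6 lens=1
After 5 (craft sword): hemp=2 lens=1 sword=1
After 6 (consume 1 sword): hemp=2 lens=1
After 7 (gather 9 fiber): fiber=9 hemp=2 lens=1
After 8 (gather 4 fiber): fiber=13 hemp=2 lens=1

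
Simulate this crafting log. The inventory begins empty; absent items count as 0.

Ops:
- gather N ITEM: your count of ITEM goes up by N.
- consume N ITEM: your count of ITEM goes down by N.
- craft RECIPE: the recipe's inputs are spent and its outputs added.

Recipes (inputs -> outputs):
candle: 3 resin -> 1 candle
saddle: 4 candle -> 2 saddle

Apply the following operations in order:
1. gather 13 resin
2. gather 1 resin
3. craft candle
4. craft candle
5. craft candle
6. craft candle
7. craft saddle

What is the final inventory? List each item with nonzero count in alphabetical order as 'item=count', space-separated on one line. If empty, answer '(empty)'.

After 1 (gather 13 resin): resin=13
After 2 (gather 1 resin): resin=14
After 3 (craft candle): candle=1 resin=11
After 4 (craft candle): candle=2 resin=8
After 5 (craft candle): candle=3 resin=5
After 6 (craft candle): candle=4 resin=2
After 7 (craft saddle): resin=2 saddle=2

Answer: resin=2 saddle=2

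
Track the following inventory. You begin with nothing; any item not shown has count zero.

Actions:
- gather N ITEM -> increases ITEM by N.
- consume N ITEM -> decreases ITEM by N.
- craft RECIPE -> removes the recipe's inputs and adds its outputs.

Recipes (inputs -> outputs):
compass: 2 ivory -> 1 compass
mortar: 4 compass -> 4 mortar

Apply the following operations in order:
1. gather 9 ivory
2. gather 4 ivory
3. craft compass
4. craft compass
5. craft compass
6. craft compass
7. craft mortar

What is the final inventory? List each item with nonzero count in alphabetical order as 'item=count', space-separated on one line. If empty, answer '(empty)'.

After 1 (gather 9 ivory): ivory=9
After 2 (gather 4 ivory): ivory=13
After 3 (craft compass): compass=1 ivory=11
After 4 (craft compass): compass=2 ivory=9
After 5 (craft compass): compass=3 ivory=7
After 6 (craft compass): compass=4 ivory=5
After 7 (craft mortar): ivory=5 mortar=4

Answer: ivory=5 mortar=4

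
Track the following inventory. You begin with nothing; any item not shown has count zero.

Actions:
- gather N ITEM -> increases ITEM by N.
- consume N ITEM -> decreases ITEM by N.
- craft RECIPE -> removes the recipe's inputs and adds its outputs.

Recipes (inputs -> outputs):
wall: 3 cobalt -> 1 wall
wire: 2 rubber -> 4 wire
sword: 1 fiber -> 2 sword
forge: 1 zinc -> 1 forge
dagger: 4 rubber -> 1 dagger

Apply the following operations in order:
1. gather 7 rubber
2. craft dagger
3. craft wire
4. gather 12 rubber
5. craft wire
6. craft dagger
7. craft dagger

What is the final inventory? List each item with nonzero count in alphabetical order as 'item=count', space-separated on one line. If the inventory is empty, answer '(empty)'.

After 1 (gather 7 rubber): rubber=7
After 2 (craft dagger): dagger=1 rubber=3
After 3 (craft wire): dagger=1 rubber=1 wire=4
After 4 (gather 12 rubber): dagger=1 rubber=13 wire=4
After 5 (craft wire): dagger=1 rubber=11 wire=8
After 6 (craft dagger): dagger=2 rubber=7 wire=8
After 7 (craft dagger): dagger=3 rubber=3 wire=8

Answer: dagger=3 rubber=3 wire=8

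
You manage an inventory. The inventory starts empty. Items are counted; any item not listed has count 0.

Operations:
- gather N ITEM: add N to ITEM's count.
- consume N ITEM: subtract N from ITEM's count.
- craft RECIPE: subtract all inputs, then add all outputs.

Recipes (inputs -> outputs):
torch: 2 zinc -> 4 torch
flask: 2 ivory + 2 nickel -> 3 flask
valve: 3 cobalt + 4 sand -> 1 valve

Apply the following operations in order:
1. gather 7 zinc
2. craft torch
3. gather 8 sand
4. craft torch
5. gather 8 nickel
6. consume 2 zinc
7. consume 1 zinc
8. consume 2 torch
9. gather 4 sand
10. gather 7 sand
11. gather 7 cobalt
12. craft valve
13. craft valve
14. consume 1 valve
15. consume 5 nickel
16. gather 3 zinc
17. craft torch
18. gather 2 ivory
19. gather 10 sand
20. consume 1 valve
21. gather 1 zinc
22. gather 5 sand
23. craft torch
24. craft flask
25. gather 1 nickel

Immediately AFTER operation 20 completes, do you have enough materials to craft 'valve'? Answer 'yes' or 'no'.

Answer: no

Derivation:
After 1 (gather 7 zinc): zinc=7
After 2 (craft torch): torch=4 zinc=5
After 3 (gather 8 sand): sand=8 torch=4 zinc=5
After 4 (craft torch): sand=8 torch=8 zinc=3
After 5 (gather 8 nickel): nickel=8 sand=8 torch=8 zinc=3
After 6 (consume 2 zinc): nickel=8 sand=8 torch=8 zinc=1
After 7 (consume 1 zinc): nickel=8 sand=8 torch=8
After 8 (consume 2 torch): nickel=8 sand=8 torch=6
After 9 (gather 4 sand): nickel=8 sand=12 torch=6
After 10 (gather 7 sand): nickel=8 sand=19 torch=6
After 11 (gather 7 cobalt): cobalt=7 nickel=8 sand=19 torch=6
After 12 (craft valve): cobalt=4 nickel=8 sand=15 torch=6 valve=1
After 13 (craft valve): cobalt=1 nickel=8 sand=11 torch=6 valve=2
After 14 (consume 1 valve): cobalt=1 nickel=8 sand=11 torch=6 valve=1
After 15 (consume 5 nickel): cobalt=1 nickel=3 sand=11 torch=6 valve=1
After 16 (gather 3 zinc): cobalt=1 nickel=3 sand=11 torch=6 valve=1 zinc=3
After 17 (craft torch): cobalt=1 nickel=3 sand=11 torch=10 valve=1 zinc=1
After 18 (gather 2 ivory): cobalt=1 ivory=2 nickel=3 sand=11 torch=10 valve=1 zinc=1
After 19 (gather 10 sand): cobalt=1 ivory=2 nickel=3 sand=21 torch=10 valve=1 zinc=1
After 20 (consume 1 valve): cobalt=1 ivory=2 nickel=3 sand=21 torch=10 zinc=1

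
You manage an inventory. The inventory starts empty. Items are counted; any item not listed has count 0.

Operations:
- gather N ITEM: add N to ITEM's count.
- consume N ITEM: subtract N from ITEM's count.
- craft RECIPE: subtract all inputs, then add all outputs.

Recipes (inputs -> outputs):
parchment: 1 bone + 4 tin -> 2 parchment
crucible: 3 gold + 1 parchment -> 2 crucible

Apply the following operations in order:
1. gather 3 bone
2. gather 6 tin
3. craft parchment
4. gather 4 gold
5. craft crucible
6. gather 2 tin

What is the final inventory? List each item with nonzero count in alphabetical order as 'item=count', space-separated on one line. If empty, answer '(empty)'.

Answer: bone=2 crucible=2 gold=1 parchment=1 tin=4

Derivation:
After 1 (gather 3 bone): bone=3
After 2 (gather 6 tin): bone=3 tin=6
After 3 (craft parchment): bone=2 parchment=2 tin=2
After 4 (gather 4 gold): bone=2 gold=4 parchment=2 tin=2
After 5 (craft crucible): bone=2 crucible=2 gold=1 parchment=1 tin=2
After 6 (gather 2 tin): bone=2 crucible=2 gold=1 parchment=1 tin=4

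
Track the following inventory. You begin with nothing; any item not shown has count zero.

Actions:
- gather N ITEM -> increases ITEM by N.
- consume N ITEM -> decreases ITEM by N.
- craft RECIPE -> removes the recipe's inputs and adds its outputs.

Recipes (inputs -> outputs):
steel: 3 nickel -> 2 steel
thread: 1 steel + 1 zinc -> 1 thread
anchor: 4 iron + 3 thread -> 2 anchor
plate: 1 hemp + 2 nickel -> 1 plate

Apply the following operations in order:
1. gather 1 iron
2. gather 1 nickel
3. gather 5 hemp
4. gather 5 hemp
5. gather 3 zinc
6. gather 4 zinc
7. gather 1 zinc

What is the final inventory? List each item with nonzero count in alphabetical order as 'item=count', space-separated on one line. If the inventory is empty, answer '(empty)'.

Answer: hemp=10 iron=1 nickel=1 zinc=8

Derivation:
After 1 (gather 1 iron): iron=1
After 2 (gather 1 nickel): iron=1 nickel=1
After 3 (gather 5 hemp): hemp=5 iron=1 nickel=1
After 4 (gather 5 hemp): hemp=10 iron=1 nickel=1
After 5 (gather 3 zinc): hemp=10 iron=1 nickel=1 zinc=3
After 6 (gather 4 zinc): hemp=10 iron=1 nickel=1 zinc=7
After 7 (gather 1 zinc): hemp=10 iron=1 nickel=1 zinc=8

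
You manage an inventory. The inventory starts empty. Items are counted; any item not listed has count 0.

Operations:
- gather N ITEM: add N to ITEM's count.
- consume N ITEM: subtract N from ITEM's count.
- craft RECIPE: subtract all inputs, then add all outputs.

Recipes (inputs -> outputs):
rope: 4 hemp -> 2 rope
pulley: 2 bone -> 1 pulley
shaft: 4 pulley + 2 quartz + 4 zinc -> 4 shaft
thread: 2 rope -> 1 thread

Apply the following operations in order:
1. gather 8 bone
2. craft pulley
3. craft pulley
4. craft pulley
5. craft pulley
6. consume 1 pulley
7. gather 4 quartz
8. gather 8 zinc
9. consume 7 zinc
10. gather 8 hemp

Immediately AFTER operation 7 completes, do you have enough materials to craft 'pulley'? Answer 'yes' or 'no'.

After 1 (gather 8 bone): bone=8
After 2 (craft pulley): bone=6 pulley=1
After 3 (craft pulley): bone=4 pulley=2
After 4 (craft pulley): bone=2 pulley=3
After 5 (craft pulley): pulley=4
After 6 (consume 1 pulley): pulley=3
After 7 (gather 4 quartz): pulley=3 quartz=4

Answer: no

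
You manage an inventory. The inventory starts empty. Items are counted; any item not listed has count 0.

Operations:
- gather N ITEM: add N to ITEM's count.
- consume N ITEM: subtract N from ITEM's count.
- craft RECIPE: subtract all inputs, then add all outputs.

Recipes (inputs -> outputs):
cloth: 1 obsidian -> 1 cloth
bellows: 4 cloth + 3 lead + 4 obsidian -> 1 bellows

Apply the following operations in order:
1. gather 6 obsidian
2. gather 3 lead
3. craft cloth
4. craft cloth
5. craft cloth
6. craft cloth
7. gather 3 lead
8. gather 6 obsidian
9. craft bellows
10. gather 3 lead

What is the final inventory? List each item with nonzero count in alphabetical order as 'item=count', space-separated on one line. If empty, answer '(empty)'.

Answer: bellows=1 lead=6 obsidian=4

Derivation:
After 1 (gather 6 obsidian): obsidian=6
After 2 (gather 3 lead): lead=3 obsidian=6
After 3 (craft cloth): cloth=1 lead=3 obsidian=5
After 4 (craft cloth): cloth=2 lead=3 obsidian=4
After 5 (craft cloth): cloth=3 lead=3 obsidian=3
After 6 (craft cloth): cloth=4 lead=3 obsidian=2
After 7 (gather 3 lead): cloth=4 lead=6 obsidian=2
After 8 (gather 6 obsidian): cloth=4 lead=6 obsidian=8
After 9 (craft bellows): bellows=1 lead=3 obsidian=4
After 10 (gather 3 lead): bellows=1 lead=6 obsidian=4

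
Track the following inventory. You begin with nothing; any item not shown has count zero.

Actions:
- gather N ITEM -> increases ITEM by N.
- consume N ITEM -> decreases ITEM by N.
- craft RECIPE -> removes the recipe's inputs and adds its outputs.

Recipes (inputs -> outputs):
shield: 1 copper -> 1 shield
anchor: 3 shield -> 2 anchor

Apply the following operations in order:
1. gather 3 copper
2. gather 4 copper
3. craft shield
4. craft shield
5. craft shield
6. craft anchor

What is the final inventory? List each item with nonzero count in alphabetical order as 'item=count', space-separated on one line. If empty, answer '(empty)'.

Answer: anchor=2 copper=4

Derivation:
After 1 (gather 3 copper): copper=3
After 2 (gather 4 copper): copper=7
After 3 (craft shield): copper=6 shield=1
After 4 (craft shield): copper=5 shield=2
After 5 (craft shield): copper=4 shield=3
After 6 (craft anchor): anchor=2 copper=4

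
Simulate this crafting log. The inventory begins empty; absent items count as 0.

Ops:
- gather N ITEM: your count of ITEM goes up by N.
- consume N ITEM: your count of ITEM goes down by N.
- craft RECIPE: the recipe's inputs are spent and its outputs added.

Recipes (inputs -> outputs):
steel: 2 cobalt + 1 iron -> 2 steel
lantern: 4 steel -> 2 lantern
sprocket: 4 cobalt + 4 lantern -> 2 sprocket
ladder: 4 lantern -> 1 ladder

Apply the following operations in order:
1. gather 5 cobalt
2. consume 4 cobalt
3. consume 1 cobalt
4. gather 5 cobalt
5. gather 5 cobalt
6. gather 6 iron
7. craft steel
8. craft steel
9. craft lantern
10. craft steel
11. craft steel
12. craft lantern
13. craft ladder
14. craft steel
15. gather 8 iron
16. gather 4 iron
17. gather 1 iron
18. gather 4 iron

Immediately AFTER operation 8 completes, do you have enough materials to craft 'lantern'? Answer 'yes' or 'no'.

After 1 (gather 5 cobalt): cobalt=5
After 2 (consume 4 cobalt): cobalt=1
After 3 (consume 1 cobalt): (empty)
After 4 (gather 5 cobalt): cobalt=5
After 5 (gather 5 cobalt): cobalt=10
After 6 (gather 6 iron): cobalt=10 iron=6
After 7 (craft steel): cobalt=8 iron=5 steel=2
After 8 (craft steel): cobalt=6 iron=4 steel=4

Answer: yes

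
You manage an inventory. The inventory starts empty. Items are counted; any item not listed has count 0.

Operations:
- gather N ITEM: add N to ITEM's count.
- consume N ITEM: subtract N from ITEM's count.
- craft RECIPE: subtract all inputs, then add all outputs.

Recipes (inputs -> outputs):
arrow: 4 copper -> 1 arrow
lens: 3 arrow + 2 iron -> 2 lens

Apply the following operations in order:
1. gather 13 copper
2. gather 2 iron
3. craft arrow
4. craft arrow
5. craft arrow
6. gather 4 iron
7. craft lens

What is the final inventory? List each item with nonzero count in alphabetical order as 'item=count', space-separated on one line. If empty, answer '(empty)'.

After 1 (gather 13 copper): copper=13
After 2 (gather 2 iron): copper=13 iron=2
After 3 (craft arrow): arrow=1 copper=9 iron=2
After 4 (craft arrow): arrow=2 copper=5 iron=2
After 5 (craft arrow): arrow=3 copper=1 iron=2
After 6 (gather 4 iron): arrow=3 copper=1 iron=6
After 7 (craft lens): copper=1 iron=4 lens=2

Answer: copper=1 iron=4 lens=2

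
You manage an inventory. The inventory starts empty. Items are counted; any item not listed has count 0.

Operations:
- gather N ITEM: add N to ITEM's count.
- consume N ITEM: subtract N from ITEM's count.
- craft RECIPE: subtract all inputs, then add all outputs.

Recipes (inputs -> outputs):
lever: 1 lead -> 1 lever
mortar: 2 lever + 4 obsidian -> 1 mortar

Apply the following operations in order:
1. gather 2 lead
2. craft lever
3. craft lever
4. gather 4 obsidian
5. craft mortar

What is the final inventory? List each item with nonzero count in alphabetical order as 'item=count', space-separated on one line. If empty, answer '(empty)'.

Answer: mortar=1

Derivation:
After 1 (gather 2 lead): lead=2
After 2 (craft lever): lead=1 lever=1
After 3 (craft lever): lever=2
After 4 (gather 4 obsidian): lever=2 obsidian=4
After 5 (craft mortar): mortar=1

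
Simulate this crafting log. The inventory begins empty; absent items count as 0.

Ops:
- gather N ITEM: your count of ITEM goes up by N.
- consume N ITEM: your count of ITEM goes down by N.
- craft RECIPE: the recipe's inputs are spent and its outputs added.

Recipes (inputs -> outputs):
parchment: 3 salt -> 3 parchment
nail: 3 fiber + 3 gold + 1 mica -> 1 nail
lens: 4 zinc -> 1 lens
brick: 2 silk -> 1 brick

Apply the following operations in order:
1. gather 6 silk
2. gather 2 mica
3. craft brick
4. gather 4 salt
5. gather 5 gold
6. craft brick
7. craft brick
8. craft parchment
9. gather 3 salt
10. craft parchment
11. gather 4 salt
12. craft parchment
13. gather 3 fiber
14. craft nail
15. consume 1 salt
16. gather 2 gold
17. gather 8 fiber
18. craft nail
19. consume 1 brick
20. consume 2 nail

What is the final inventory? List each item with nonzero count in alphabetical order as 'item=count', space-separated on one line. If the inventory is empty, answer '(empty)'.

Answer: brick=2 fiber=5 gold=1 parchment=9 salt=1

Derivation:
After 1 (gather 6 silk): silk=6
After 2 (gather 2 mica): mica=2 silk=6
After 3 (craft brick): brick=1 mica=2 silk=4
After 4 (gather 4 salt): brick=1 mica=2 salt=4 silk=4
After 5 (gather 5 gold): brick=1 gold=5 mica=2 salt=4 silk=4
After 6 (craft brick): brick=2 gold=5 mica=2 salt=4 silk=2
After 7 (craft brick): brick=3 gold=5 mica=2 salt=4
After 8 (craft parchment): brick=3 gold=5 mica=2 parchment=3 salt=1
After 9 (gather 3 salt): brick=3 gold=5 mica=2 parchment=3 salt=4
After 10 (craft parchment): brick=3 gold=5 mica=2 parchment=6 salt=1
After 11 (gather 4 salt): brick=3 gold=5 mica=2 parchment=6 salt=5
After 12 (craft parchment): brick=3 gold=5 mica=2 parchment=9 salt=2
After 13 (gather 3 fiber): brick=3 fiber=3 gold=5 mica=2 parchment=9 salt=2
After 14 (craft nail): brick=3 gold=2 mica=1 nail=1 parchment=9 salt=2
After 15 (consume 1 salt): brick=3 gold=2 mica=1 nail=1 parchment=9 salt=1
After 16 (gather 2 gold): brick=3 gold=4 mica=1 nail=1 parchment=9 salt=1
After 17 (gather 8 fiber): brick=3 fiber=8 gold=4 mica=1 nail=1 parchment=9 salt=1
After 18 (craft nail): brick=3 fiber=5 gold=1 nail=2 parchment=9 salt=1
After 19 (consume 1 brick): brick=2 fiber=5 gold=1 nail=2 parchment=9 salt=1
After 20 (consume 2 nail): brick=2 fiber=5 gold=1 parchment=9 salt=1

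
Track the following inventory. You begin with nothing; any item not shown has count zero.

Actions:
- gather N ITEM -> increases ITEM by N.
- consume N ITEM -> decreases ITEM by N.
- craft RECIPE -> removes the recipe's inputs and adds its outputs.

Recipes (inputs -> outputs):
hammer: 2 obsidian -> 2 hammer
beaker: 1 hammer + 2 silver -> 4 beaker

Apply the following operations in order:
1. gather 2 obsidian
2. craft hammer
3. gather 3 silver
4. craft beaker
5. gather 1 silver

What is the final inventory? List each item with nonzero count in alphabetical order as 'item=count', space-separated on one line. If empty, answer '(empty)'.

After 1 (gather 2 obsidian): obsidian=2
After 2 (craft hammer): hammer=2
After 3 (gather 3 silver): hammer=2 silver=3
After 4 (craft beaker): beaker=4 hammer=1 silver=1
After 5 (gather 1 silver): beaker=4 hammer=1 silver=2

Answer: beaker=4 hammer=1 silver=2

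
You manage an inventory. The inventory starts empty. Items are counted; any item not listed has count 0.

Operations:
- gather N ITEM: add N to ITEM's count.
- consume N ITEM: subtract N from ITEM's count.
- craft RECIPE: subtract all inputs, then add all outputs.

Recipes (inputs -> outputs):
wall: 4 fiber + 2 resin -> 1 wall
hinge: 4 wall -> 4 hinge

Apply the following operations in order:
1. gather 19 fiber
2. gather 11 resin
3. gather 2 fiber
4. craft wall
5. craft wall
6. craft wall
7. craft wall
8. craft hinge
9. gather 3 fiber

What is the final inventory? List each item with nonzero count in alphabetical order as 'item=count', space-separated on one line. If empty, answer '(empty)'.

Answer: fiber=8 hinge=4 resin=3

Derivation:
After 1 (gather 19 fiber): fiber=19
After 2 (gather 11 resin): fiber=19 resin=11
After 3 (gather 2 fiber): fiber=21 resin=11
After 4 (craft wall): fiber=17 resin=9 wall=1
After 5 (craft wall): fiber=13 resin=7 wall=2
After 6 (craft wall): fiber=9 resin=5 wall=3
After 7 (craft wall): fiber=5 resin=3 wall=4
After 8 (craft hinge): fiber=5 hinge=4 resin=3
After 9 (gather 3 fiber): fiber=8 hinge=4 resin=3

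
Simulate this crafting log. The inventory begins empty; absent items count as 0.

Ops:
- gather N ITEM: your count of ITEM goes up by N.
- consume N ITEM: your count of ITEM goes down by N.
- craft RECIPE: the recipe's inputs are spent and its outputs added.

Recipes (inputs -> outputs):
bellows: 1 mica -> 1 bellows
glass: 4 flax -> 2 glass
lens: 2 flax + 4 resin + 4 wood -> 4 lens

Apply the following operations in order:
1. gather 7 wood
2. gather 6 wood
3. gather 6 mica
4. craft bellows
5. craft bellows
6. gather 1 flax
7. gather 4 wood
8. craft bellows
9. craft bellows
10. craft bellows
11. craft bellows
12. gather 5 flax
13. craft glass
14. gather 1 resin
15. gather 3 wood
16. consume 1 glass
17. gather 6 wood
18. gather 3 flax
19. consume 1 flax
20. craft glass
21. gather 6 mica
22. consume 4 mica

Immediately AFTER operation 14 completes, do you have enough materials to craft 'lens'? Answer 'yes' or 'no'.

After 1 (gather 7 wood): wood=7
After 2 (gather 6 wood): wood=13
After 3 (gather 6 mica): mica=6 wood=13
After 4 (craft bellows): bellows=1 mica=5 wood=13
After 5 (craft bellows): bellows=2 mica=4 wood=13
After 6 (gather 1 flax): bellows=2 flax=1 mica=4 wood=13
After 7 (gather 4 wood): bellows=2 flax=1 mica=4 wood=17
After 8 (craft bellows): bellows=3 flax=1 mica=3 wood=17
After 9 (craft bellows): bellows=4 flax=1 mica=2 wood=17
After 10 (craft bellows): bellows=5 flax=1 mica=1 wood=17
After 11 (craft bellows): bellows=6 flax=1 wood=17
After 12 (gather 5 flax): bellows=6 flax=6 wood=17
After 13 (craft glass): bellows=6 flax=2 glass=2 wood=17
After 14 (gather 1 resin): bellows=6 flax=2 glass=2 resin=1 wood=17

Answer: no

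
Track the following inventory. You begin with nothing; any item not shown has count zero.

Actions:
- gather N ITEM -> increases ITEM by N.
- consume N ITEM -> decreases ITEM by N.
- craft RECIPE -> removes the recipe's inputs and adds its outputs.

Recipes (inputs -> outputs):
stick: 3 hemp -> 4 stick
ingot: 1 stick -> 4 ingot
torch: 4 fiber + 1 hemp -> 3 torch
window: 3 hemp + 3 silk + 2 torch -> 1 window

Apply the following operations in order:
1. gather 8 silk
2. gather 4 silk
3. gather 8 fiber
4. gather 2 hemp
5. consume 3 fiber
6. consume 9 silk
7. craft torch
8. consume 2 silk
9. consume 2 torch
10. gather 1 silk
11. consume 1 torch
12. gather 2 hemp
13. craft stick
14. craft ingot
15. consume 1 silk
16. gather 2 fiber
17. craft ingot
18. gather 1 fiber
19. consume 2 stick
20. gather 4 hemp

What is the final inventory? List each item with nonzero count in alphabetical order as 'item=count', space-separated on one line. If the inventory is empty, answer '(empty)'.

After 1 (gather 8 silk): silk=8
After 2 (gather 4 silk): silk=12
After 3 (gather 8 fiber): fiber=8 silk=12
After 4 (gather 2 hemp): fiber=8 hemp=2 silk=12
After 5 (consume 3 fiber): fiber=5 hemp=2 silk=12
After 6 (consume 9 silk): fiber=5 hemp=2 silk=3
After 7 (craft torch): fiber=1 hemp=1 silk=3 torch=3
After 8 (consume 2 silk): fiber=1 hemp=1 silk=1 torch=3
After 9 (consume 2 torch): fiber=1 hemp=1 silk=1 torch=1
After 10 (gather 1 silk): fiber=1 hemp=1 silk=2 torch=1
After 11 (consume 1 torch): fiber=1 hemp=1 silk=2
After 12 (gather 2 hemp): fiber=1 hemp=3 silk=2
After 13 (craft stick): fiber=1 silk=2 stick=4
After 14 (craft ingot): fiber=1 ingot=4 silk=2 stick=3
After 15 (consume 1 silk): fiber=1 ingot=4 silk=1 stick=3
After 16 (gather 2 fiber): fiber=3 ingot=4 silk=1 stick=3
After 17 (craft ingot): fiber=3 ingot=8 silk=1 stick=2
After 18 (gather 1 fiber): fiber=4 ingot=8 silk=1 stick=2
After 19 (consume 2 stick): fiber=4 ingot=8 silk=1
After 20 (gather 4 hemp): fiber=4 hemp=4 ingot=8 silk=1

Answer: fiber=4 hemp=4 ingot=8 silk=1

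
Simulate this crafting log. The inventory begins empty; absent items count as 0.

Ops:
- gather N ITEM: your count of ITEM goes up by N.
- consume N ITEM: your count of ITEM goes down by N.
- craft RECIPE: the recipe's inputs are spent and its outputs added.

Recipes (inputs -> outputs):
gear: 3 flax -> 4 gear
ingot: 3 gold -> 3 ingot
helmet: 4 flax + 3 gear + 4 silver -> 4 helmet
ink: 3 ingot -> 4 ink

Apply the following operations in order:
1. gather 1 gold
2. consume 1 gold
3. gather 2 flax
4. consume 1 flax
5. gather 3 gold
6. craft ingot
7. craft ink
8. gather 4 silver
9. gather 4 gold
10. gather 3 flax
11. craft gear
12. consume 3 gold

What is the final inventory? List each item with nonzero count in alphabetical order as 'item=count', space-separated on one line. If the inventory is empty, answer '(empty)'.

After 1 (gather 1 gold): gold=1
After 2 (consume 1 gold): (empty)
After 3 (gather 2 flax): flax=2
After 4 (consume 1 flax): flax=1
After 5 (gather 3 gold): flax=1 gold=3
After 6 (craft ingot): flax=1 ingot=3
After 7 (craft ink): flax=1 ink=4
After 8 (gather 4 silver): flax=1 ink=4 silver=4
After 9 (gather 4 gold): flax=1 gold=4 ink=4 silver=4
After 10 (gather 3 flax): flax=4 gold=4 ink=4 silver=4
After 11 (craft gear): flax=1 gear=4 gold=4 ink=4 silver=4
After 12 (consume 3 gold): flax=1 gear=4 gold=1 ink=4 silver=4

Answer: flax=1 gear=4 gold=1 ink=4 silver=4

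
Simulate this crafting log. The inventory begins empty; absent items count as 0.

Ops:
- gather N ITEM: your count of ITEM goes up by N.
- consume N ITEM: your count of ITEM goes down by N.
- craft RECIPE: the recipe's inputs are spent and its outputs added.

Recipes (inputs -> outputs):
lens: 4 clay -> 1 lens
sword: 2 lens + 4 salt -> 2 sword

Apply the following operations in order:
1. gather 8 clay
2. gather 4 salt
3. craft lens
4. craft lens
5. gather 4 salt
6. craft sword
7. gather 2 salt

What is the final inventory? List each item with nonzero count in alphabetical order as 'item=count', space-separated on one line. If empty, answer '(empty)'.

After 1 (gather 8 clay): clay=8
After 2 (gather 4 salt): clay=8 salt=4
After 3 (craft lens): clay=4 lens=1 salt=4
After 4 (craft lens): lens=2 salt=4
After 5 (gather 4 salt): lens=2 salt=8
After 6 (craft sword): salt=4 sword=2
After 7 (gather 2 salt): salt=6 sword=2

Answer: salt=6 sword=2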